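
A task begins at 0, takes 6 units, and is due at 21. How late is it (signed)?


Completion = 0 + 6 = 6
Lateness = C - d = 6 - 21
= -15


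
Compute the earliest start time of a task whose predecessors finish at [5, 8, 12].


ES = max of all predecessor completion times
Predecessors: [5, 8, 12]
ES = max(5, 8, 12)
= 12


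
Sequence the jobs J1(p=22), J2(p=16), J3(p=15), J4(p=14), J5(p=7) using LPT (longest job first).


LPT: sort by longest processing time first
  J1: p=22
  J2: p=16
  J3: p=15
  J4: p=14
  J5: p=7
Order: J1 → J2 → J3 → J4 → J5


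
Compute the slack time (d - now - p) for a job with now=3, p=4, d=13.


Slack = due - current_time - processing
= 13 - 3 - 4
= 6


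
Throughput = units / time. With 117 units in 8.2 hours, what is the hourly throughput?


Throughput = units / time
= 117 / 8.2
= 14.3 units/hour


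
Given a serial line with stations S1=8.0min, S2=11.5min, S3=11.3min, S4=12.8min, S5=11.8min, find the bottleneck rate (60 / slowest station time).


Bottleneck = longest station time
Station times: [8.0, 11.5, 11.3, 12.8, 11.8]
Max = 12.8 min
Rate = 60 / 12.8
= 4.69 units/hour (bottleneck: 12.8min)


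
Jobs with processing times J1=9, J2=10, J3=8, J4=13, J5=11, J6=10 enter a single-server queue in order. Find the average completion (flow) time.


Completion times:
  J1: completes at 9
  J2: completes at 19
  J3: completes at 27
  J4: completes at 40
  J5: completes at 51
  J6: completes at 61
Sum = 207
Average = 207/6
= 34.50


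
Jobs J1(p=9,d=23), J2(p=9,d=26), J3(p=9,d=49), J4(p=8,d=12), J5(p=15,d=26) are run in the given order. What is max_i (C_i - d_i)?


Lateness per job (L = C - d):
  J1: C=9, d=23, L=-14
  J2: C=18, d=26, L=-8
  J3: C=27, d=49, L=-22
  J4: C=35, d=12, L=23
  J5: C=50, d=26, L=24
Lmax = max(-14, -8, -22, 23, 24)
= 24


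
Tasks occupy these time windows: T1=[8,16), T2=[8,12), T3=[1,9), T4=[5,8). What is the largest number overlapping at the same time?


Check each time point for overlaps:
  t=8: 3 tasks active (T1, T2, T3)
Max concurrent = 3


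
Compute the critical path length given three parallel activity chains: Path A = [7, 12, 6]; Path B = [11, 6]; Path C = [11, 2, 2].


Path A: 7 + 12 + 6 = 25
Path B: 11 + 6 = 17
Path C: 11 + 2 + 2 = 15
Critical path = longest = max(25, 17, 15)
= 25 (Path A)


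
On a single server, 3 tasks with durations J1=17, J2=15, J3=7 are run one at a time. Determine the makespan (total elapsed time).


Sequential makespan: sum all processing times
= 17 + 15 + 7
= 39 time units


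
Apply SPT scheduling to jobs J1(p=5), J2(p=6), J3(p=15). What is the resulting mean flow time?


SPT order: J1 → J2 → J3
Completion times:
  J1: C=5
  J2: C=11
  J3: C=26
Sum = 42, n = 3
Mean flow = 42/3
= 14.00


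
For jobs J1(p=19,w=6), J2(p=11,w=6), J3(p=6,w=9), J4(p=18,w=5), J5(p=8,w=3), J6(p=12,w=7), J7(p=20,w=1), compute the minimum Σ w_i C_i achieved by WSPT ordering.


WSPT order (by p/w): J3 → J6 → J2 → J5 → J1 → J4 → J7
  J3: C=6, w·C=9×6=54
  J6: C=18, w·C=7×18=126
  J2: C=29, w·C=6×29=174
  J5: C=37, w·C=3×37=111
  J1: C=56, w·C=6×56=336
  J4: C=74, w·C=5×74=370
  J7: C=94, w·C=1×94=94
Σ w·C = 1265
= 1265


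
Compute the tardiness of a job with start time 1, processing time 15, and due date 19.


Completion = start + processing = 1 + 15 = 16
Tardiness = max(0, C - d) = max(0, 16 - 19)
= max(0, -3)
= 0


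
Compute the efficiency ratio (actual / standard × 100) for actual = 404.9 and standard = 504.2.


Efficiency = (actual / standard) × 100
= (404.9 / 504.2) × 100
= 80.3%


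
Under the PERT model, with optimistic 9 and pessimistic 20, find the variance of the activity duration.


σ² = ((p - o) / 6)² = (p - o)² / 36
= (20 - 9)² / 36
= 11² / 36
= 121 / 36
= 3.3611


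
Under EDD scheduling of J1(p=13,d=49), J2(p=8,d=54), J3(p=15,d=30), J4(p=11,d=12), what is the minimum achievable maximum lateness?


EDD order: J4 → J3 → J1 → J2
Completion and lateness:
  J4: C=11, d=12, L=11-12=-1
  J3: C=26, d=30, L=26-30=-4
  J1: C=39, d=49, L=39-49=-10
  J2: C=47, d=54, L=47-54=-7
Lmax = max(-1, -4, -10, -7)
= -1


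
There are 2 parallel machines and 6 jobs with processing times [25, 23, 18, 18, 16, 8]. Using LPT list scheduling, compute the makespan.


Jobs (LPT sorted): [25, 23, 18, 18, 16, 8]
Machines: 2
  J=25 → Machine 1 (load: 0+25=25)
  J=23 → Machine 2 (load: 0+23=23)
  J=18 → Machine 2 (load: 23+18=41)
  J=18 → Machine 1 (load: 25+18=43)
  J=16 → Machine 2 (load: 41+16=57)
  J=8 → Machine 1 (load: 43+8=51)
Machine loads: [51, 57]
Makespan = max = 57 time units


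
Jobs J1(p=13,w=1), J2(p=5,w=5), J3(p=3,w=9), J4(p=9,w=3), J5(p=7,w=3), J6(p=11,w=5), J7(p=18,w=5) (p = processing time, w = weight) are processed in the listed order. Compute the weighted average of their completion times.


Completion times:
  J1: C=13, w×C=1×13=13
  J2: C=18, w×C=5×18=90
  J3: C=21, w×C=9×21=189
  J4: C=30, w×C=3×30=90
  J5: C=37, w×C=3×37=111
  J6: C=48, w×C=5×48=240
  J7: C=66, w×C=5×66=330
Sum w×C = 1063
Sum w = 31
Weighted avg = 1063/31
= 34.29


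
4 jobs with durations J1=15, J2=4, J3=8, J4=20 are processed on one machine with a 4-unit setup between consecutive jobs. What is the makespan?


Makespan = Σ processing + (n-1) × setup
= (15 + 4 + 8 + 20) + (4-1)×4
= 47 + 12
= 59 time units


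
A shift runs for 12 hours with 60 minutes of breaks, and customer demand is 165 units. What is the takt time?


Available = 12×60 - 60 = 660 min
Takt time = 660 / 165
= 4.00 min/unit


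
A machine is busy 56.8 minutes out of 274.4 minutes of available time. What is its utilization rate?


Utilization = busy / total × 100
= 56.8 / 274.4 × 100
= 20.7%


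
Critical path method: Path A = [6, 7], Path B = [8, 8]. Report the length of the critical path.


Path A: 6 + 7 = 13
Path B: 8 + 8 = 16
Critical path = longest = max(13, 16)
= 16 (Path B)


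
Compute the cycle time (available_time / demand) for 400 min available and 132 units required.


Cycle time = available time / demand
= 400 / 132
= 3.03 min/unit


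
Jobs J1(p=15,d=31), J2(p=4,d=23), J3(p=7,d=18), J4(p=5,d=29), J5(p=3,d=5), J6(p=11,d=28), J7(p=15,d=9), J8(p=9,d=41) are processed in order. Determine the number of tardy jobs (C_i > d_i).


Completion vs due date:
  J1: C=15, d=31 → on time
  J2: C=19, d=23 → on time
  J3: C=26, d=18 → TARDY
  J4: C=31, d=29 → TARDY
  J5: C=34, d=5 → TARDY
  J6: C=45, d=28 → TARDY
  J7: C=60, d=9 → TARDY
  J8: C=69, d=41 → TARDY
Tardy jobs: J3, J4, J5, J6, J7, J8
Count = 6


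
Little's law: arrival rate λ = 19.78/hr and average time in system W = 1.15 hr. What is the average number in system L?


Little's law: L = λ × W
= 19.78 × 1.15
= 22.75


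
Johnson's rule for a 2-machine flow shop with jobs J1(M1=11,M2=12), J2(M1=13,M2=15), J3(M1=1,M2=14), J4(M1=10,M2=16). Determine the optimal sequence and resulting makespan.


Johnson's rule:
Group 1 (M1≤M2, sort by M1): ['J3', 'J4', 'J1', 'J2']
Group 2 (M1>M2, sort desc M2): []
Sequence: J3 → J4 → J1 → J2
Makespan calculation:
  J3: M1 done=1, M2 done=15
  J4: M1 done=11, M2 done=31
  J1: M1 done=22, M2 done=43
  J2: M1 done=35, M2 done=58
= Sequence: J3 → J4 → J1 → J2, Makespan: 58


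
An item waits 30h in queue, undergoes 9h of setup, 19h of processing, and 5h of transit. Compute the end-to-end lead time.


Lead time = queue + setup + processing + transit
= 30 + 9 + 19 + 5
= 63 hours


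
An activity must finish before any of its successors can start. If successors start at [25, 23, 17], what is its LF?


LF = min of all successor start times
Successors start at: [25, 23, 17]
LF = min(25, 23, 17)
= 17


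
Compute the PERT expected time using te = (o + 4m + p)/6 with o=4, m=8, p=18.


te = (o + 4m + p) / 6
= (4 + 4×8 + 18) / 6
= (4 + 32 + 18) / 6
= 54 / 6
= 9.00


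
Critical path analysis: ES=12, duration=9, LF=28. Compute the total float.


EF = ES + duration = 12 + 9 = 21
LS = LF - duration = 28 - 9 = 19
Total Float = LF - EF = 28 - 21
(or LS - ES = 19 - 12)
= 7


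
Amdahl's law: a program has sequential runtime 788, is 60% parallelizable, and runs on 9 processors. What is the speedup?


Amdahl's law: T_p = T × ((1-p) + p/N)
= 788 × ((1-0.6) + 0.6/9)
= 788 × (0.40 + 0.0667)
= 788 × 0.4667
= 367.73
Speedup = 788/367.73
= 2.14×


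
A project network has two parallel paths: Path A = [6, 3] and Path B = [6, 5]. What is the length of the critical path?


Path A: 6 + 3 = 9
Path B: 6 + 5 = 11
Critical path = longest = max(9, 11)
= 11 (Path B)


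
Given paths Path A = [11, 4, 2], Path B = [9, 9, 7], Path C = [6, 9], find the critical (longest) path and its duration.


Path A: 11 + 4 + 2 = 17
Path B: 9 + 9 + 7 = 25
Path C: 6 + 9 = 15
Critical path = longest = max(17, 25, 15)
= 25 (Path B)


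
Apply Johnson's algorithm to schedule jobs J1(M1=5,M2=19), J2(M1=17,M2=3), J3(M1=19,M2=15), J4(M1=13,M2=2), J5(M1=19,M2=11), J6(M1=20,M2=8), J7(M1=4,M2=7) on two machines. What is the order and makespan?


Johnson's rule:
Group 1 (M1≤M2, sort by M1): ['J7', 'J1']
Group 2 (M1>M2, sort desc M2): ['J3', 'J5', 'J6', 'J2', 'J4']
Sequence: J7 → J1 → J3 → J5 → J6 → J2 → J4
Makespan calculation:
  J7: M1 done=4, M2 done=11
  J1: M1 done=9, M2 done=30
  J3: M1 done=28, M2 done=45
  J5: M1 done=47, M2 done=58
  J6: M1 done=67, M2 done=75
  J2: M1 done=84, M2 done=87
  J4: M1 done=97, M2 done=99
= Sequence: J7 → J1 → J3 → J5 → J6 → J2 → J4, Makespan: 99


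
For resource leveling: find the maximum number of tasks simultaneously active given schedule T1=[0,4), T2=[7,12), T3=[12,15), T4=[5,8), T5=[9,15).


Check each time point for overlaps:
  t=7: 2 tasks active (T2, T4)
Max concurrent = 2


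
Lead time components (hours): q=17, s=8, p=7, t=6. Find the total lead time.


Lead time = queue + setup + processing + transit
= 17 + 8 + 7 + 6
= 38 hours


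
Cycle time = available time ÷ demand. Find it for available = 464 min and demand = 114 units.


Cycle time = available time / demand
= 464 / 114
= 4.07 min/unit


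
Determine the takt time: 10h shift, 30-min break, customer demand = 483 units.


Available = 10×60 - 30 = 570 min
Takt time = 570 / 483
= 1.18 min/unit


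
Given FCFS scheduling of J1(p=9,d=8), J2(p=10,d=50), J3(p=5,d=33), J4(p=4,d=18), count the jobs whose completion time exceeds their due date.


Completion vs due date:
  J1: C=9, d=8 → TARDY
  J2: C=19, d=50 → on time
  J3: C=24, d=33 → on time
  J4: C=28, d=18 → TARDY
Tardy jobs: J1, J4
Count = 2


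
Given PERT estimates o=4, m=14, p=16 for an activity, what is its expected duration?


te = (o + 4m + p) / 6
= (4 + 4×14 + 16) / 6
= (4 + 56 + 16) / 6
= 76 / 6
= 12.67


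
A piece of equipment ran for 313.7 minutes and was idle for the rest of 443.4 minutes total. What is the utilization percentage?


Utilization = busy / total × 100
= 313.7 / 443.4 × 100
= 70.7%


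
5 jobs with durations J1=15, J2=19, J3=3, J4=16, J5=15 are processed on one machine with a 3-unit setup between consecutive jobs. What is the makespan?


Makespan = Σ processing + (n-1) × setup
= (15 + 19 + 3 + 16 + 15) + (5-1)×3
= 68 + 12
= 80 time units


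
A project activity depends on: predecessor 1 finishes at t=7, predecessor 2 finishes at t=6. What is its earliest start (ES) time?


ES = max of all predecessor completion times
Predecessors: [7, 6]
ES = max(7, 6)
= 7


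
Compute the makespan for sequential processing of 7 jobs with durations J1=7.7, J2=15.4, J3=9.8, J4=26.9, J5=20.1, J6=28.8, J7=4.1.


Sequential makespan: sum all processing times
= 7.7 + 15.4 + 9.8 + 26.9 + 20.1 + 28.8 + 4.1
= 112.8 time units


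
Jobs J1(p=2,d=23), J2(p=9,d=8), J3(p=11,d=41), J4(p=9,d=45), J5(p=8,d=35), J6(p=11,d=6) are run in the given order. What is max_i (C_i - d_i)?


Lateness per job (L = C - d):
  J1: C=2, d=23, L=-21
  J2: C=11, d=8, L=3
  J3: C=22, d=41, L=-19
  J4: C=31, d=45, L=-14
  J5: C=39, d=35, L=4
  J6: C=50, d=6, L=44
Lmax = max(-21, 3, -19, -14, 4, 44)
= 44


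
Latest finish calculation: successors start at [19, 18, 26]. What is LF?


LF = min of all successor start times
Successors start at: [19, 18, 26]
LF = min(19, 18, 26)
= 18


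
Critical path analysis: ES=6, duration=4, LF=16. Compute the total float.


EF = ES + duration = 6 + 4 = 10
LS = LF - duration = 16 - 4 = 12
Total Float = LF - EF = 16 - 10
(or LS - ES = 12 - 6)
= 6


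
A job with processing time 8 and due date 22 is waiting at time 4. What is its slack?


Slack = due - current_time - processing
= 22 - 4 - 8
= 10


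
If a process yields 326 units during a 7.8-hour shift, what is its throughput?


Throughput = units / time
= 326 / 7.8
= 41.8 units/hour


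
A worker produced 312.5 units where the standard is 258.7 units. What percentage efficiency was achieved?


Efficiency = (actual / standard) × 100
= (312.5 / 258.7) × 100
= 120.8%


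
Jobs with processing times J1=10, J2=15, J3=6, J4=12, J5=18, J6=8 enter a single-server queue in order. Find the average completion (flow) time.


Completion times:
  J1: completes at 10
  J2: completes at 25
  J3: completes at 31
  J4: completes at 43
  J5: completes at 61
  J6: completes at 69
Sum = 239
Average = 239/6
= 39.83


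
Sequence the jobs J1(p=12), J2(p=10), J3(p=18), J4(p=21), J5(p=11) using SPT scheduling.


SPT: sort by shortest processing time
  J2: p=10
  J5: p=11
  J1: p=12
  J3: p=18
  J4: p=21
Order: J2 → J5 → J1 → J3 → J4


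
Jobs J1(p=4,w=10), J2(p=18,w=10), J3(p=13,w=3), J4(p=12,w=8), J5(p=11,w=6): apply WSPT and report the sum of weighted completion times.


WSPT order (by p/w): J1 → J4 → J2 → J5 → J3
  J1: C=4, w·C=10×4=40
  J4: C=16, w·C=8×16=128
  J2: C=34, w·C=10×34=340
  J5: C=45, w·C=6×45=270
  J3: C=58, w·C=3×58=174
Σ w·C = 952
= 952


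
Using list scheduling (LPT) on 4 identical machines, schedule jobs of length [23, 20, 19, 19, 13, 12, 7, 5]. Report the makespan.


Jobs (LPT sorted): [23, 20, 19, 19, 13, 12, 7, 5]
Machines: 4
  J=23 → Machine 1 (load: 0+23=23)
  J=20 → Machine 2 (load: 0+20=20)
  J=19 → Machine 3 (load: 0+19=19)
  J=19 → Machine 4 (load: 0+19=19)
  J=13 → Machine 3 (load: 19+13=32)
  J=12 → Machine 4 (load: 19+12=31)
  J=7 → Machine 2 (load: 20+7=27)
  J=5 → Machine 1 (load: 23+5=28)
Machine loads: [28, 27, 32, 31]
Makespan = max = 32 time units


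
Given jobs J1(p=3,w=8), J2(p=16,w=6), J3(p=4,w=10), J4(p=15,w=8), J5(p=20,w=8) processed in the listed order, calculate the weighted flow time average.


Completion times:
  J1: C=3, w×C=8×3=24
  J2: C=19, w×C=6×19=114
  J3: C=23, w×C=10×23=230
  J4: C=38, w×C=8×38=304
  J5: C=58, w×C=8×58=464
Sum w×C = 1136
Sum w = 40
Weighted avg = 1136/40
= 28.40


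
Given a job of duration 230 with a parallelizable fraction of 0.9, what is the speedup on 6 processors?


Amdahl's law: T_p = T × ((1-p) + p/N)
= 230 × ((1-0.9) + 0.9/6)
= 230 × (0.10 + 0.1500)
= 230 × 0.2500
= 57.50
Speedup = 230/57.50
= 4.00×


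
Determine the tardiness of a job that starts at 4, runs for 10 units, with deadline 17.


Completion = start + processing = 4 + 10 = 14
Tardiness = max(0, C - d) = max(0, 14 - 17)
= max(0, -3)
= 0


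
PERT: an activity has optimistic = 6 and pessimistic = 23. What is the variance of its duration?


σ² = ((p - o) / 6)² = (p - o)² / 36
= (23 - 6)² / 36
= 17² / 36
= 289 / 36
= 8.0278


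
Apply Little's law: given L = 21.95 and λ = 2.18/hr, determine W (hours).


Little's law: L = λW → W = L / λ
= 21.95 / 2.18
= 10.07 hours


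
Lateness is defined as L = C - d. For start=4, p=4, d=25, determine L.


Completion = 4 + 4 = 8
Lateness = C - d = 8 - 25
= -17


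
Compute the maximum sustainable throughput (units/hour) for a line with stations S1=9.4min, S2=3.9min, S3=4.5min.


Bottleneck = longest station time
Station times: [9.4, 3.9, 4.5]
Max = 9.4 min
Rate = 60 / 9.4
= 6.38 units/hour (bottleneck: 9.4min)


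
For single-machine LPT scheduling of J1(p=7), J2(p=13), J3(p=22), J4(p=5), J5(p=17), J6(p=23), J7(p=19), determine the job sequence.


LPT: sort by longest processing time first
  J6: p=23
  J3: p=22
  J7: p=19
  J5: p=17
  J2: p=13
  J1: p=7
  J4: p=5
Order: J6 → J3 → J7 → J5 → J2 → J1 → J4


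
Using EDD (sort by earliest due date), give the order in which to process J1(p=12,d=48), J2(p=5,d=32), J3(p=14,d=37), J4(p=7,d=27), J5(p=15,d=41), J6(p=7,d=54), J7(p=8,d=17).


EDD: sort by earliest due date
  J7: d=17, p=8
  J4: d=27, p=7
  J2: d=32, p=5
  J3: d=37, p=14
  J5: d=41, p=15
  J1: d=48, p=12
  J6: d=54, p=7
Order: J7 → J4 → J2 → J3 → J5 → J1 → J6


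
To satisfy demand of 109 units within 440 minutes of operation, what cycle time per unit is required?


Cycle time = available time / demand
= 440 / 109
= 4.04 min/unit


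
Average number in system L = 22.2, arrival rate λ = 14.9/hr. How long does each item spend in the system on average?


Little's law: L = λW → W = L / λ
= 22.2 / 14.9
= 1.49 hours


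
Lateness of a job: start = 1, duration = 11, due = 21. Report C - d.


Completion = 1 + 11 = 12
Lateness = C - d = 12 - 21
= -9


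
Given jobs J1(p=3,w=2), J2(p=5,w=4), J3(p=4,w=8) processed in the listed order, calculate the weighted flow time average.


Completion times:
  J1: C=3, w×C=2×3=6
  J2: C=8, w×C=4×8=32
  J3: C=12, w×C=8×12=96
Sum w×C = 134
Sum w = 14
Weighted avg = 134/14
= 9.57


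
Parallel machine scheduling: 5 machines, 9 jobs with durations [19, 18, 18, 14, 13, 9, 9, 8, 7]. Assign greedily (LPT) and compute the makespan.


Jobs (LPT sorted): [19, 18, 18, 14, 13, 9, 9, 8, 7]
Machines: 5
  J=19 → Machine 1 (load: 0+19=19)
  J=18 → Machine 2 (load: 0+18=18)
  J=18 → Machine 3 (load: 0+18=18)
  J=14 → Machine 4 (load: 0+14=14)
  J=13 → Machine 5 (load: 0+13=13)
  J=9 → Machine 5 (load: 13+9=22)
  J=9 → Machine 4 (load: 14+9=23)
  J=8 → Machine 2 (load: 18+8=26)
  J=7 → Machine 3 (load: 18+7=25)
Machine loads: [19, 26, 25, 23, 22]
Makespan = max = 26 time units


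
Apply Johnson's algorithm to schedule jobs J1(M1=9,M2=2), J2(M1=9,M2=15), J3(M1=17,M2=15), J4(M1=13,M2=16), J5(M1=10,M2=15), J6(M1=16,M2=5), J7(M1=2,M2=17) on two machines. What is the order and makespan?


Johnson's rule:
Group 1 (M1≤M2, sort by M1): ['J7', 'J2', 'J5', 'J4']
Group 2 (M1>M2, sort desc M2): ['J3', 'J6', 'J1']
Sequence: J7 → J2 → J5 → J4 → J3 → J6 → J1
Makespan calculation:
  J7: M1 done=2, M2 done=19
  J2: M1 done=11, M2 done=34
  J5: M1 done=21, M2 done=49
  J4: M1 done=34, M2 done=65
  J3: M1 done=51, M2 done=80
  J6: M1 done=67, M2 done=85
  J1: M1 done=76, M2 done=87
= Sequence: J7 → J2 → J5 → J4 → J3 → J6 → J1, Makespan: 87


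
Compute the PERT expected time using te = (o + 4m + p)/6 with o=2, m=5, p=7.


te = (o + 4m + p) / 6
= (2 + 4×5 + 7) / 6
= (2 + 20 + 7) / 6
= 29 / 6
= 4.83


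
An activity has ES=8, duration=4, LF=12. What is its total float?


EF = ES + duration = 8 + 4 = 12
LS = LF - duration = 12 - 4 = 8
Total Float = LF - EF = 12 - 12
(or LS - ES = 8 - 8)
= 0


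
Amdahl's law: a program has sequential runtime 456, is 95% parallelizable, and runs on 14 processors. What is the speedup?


Amdahl's law: T_p = T × ((1-p) + p/N)
= 456 × ((1-0.95) + 0.95/14)
= 456 × (0.05 + 0.0679)
= 456 × 0.1179
= 53.74
Speedup = 456/53.74
= 8.48×


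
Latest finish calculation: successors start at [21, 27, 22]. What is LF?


LF = min of all successor start times
Successors start at: [21, 27, 22]
LF = min(21, 27, 22)
= 21


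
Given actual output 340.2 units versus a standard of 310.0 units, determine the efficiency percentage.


Efficiency = (actual / standard) × 100
= (340.2 / 310.0) × 100
= 109.7%


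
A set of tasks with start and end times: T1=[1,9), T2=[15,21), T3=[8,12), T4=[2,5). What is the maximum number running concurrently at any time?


Check each time point for overlaps:
  t=2: 2 tasks active (T1, T4)
Max concurrent = 2


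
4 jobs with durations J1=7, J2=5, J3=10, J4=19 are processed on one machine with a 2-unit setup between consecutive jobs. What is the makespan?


Makespan = Σ processing + (n-1) × setup
= (7 + 5 + 10 + 19) + (4-1)×2
= 41 + 6
= 47 time units


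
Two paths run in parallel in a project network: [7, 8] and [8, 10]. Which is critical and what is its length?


Path A: 7 + 8 = 15
Path B: 8 + 10 = 18
Critical path = longest = max(15, 18)
= 18 (Path B)


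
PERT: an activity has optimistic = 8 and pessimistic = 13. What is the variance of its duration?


σ² = ((p - o) / 6)² = (p - o)² / 36
= (13 - 8)² / 36
= 5² / 36
= 25 / 36
= 0.6944


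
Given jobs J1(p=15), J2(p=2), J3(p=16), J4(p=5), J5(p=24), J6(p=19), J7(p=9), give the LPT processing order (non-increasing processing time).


LPT: sort by longest processing time first
  J5: p=24
  J6: p=19
  J3: p=16
  J1: p=15
  J7: p=9
  J4: p=5
  J2: p=2
Order: J5 → J6 → J3 → J1 → J7 → J4 → J2


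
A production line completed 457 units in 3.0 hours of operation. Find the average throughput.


Throughput = units / time
= 457 / 3.0
= 152.3 units/hour


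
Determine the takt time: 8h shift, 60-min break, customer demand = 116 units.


Available = 8×60 - 60 = 420 min
Takt time = 420 / 116
= 3.62 min/unit


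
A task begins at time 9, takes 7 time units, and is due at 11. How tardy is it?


Completion = start + processing = 9 + 7 = 16
Tardiness = max(0, C - d) = max(0, 16 - 11)
= max(0, 5)
= 5


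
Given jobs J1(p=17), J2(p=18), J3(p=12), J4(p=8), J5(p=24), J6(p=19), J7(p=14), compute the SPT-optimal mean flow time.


SPT order: J4 → J3 → J7 → J1 → J2 → J6 → J5
Completion times:
  J4: C=8
  J3: C=20
  J7: C=34
  J1: C=51
  J2: C=69
  J6: C=88
  J5: C=112
Sum = 382, n = 7
Mean flow = 382/7
= 54.57


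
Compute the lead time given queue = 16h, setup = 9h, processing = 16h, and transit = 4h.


Lead time = queue + setup + processing + transit
= 16 + 9 + 16 + 4
= 45 hours


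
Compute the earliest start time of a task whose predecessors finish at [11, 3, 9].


ES = max of all predecessor completion times
Predecessors: [11, 3, 9]
ES = max(11, 3, 9)
= 11


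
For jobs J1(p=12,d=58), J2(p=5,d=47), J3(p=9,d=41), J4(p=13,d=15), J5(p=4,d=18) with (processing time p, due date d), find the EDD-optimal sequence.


EDD: sort by earliest due date
  J4: d=15, p=13
  J5: d=18, p=4
  J3: d=41, p=9
  J2: d=47, p=5
  J1: d=58, p=12
Order: J4 → J5 → J3 → J2 → J1


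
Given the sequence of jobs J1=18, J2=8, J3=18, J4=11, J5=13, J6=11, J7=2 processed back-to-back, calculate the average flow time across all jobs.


Completion times:
  J1: completes at 18
  J2: completes at 26
  J3: completes at 44
  J4: completes at 55
  J5: completes at 68
  J6: completes at 79
  J7: completes at 81
Sum = 371
Average = 371/7
= 53.00


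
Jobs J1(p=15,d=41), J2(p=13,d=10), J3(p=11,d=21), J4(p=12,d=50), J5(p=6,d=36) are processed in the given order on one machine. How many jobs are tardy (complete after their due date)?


Completion vs due date:
  J1: C=15, d=41 → on time
  J2: C=28, d=10 → TARDY
  J3: C=39, d=21 → TARDY
  J4: C=51, d=50 → TARDY
  J5: C=57, d=36 → TARDY
Tardy jobs: J2, J3, J4, J5
Count = 4


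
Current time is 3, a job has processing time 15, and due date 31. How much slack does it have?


Slack = due - current_time - processing
= 31 - 3 - 15
= 13


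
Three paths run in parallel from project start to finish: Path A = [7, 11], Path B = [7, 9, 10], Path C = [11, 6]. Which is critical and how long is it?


Path A: 7 + 11 = 18
Path B: 7 + 9 + 10 = 26
Path C: 11 + 6 = 17
Critical path = longest = max(18, 26, 17)
= 26 (Path B)


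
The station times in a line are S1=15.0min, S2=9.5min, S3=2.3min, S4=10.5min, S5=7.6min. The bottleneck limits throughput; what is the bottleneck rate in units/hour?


Bottleneck = longest station time
Station times: [15.0, 9.5, 2.3, 10.5, 7.6]
Max = 15.0 min
Rate = 60 / 15.0
= 4.00 units/hour (bottleneck: 15.0min)


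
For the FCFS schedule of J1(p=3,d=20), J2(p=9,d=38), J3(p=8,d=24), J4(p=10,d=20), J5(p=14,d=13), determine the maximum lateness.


Lateness per job (L = C - d):
  J1: C=3, d=20, L=-17
  J2: C=12, d=38, L=-26
  J3: C=20, d=24, L=-4
  J4: C=30, d=20, L=10
  J5: C=44, d=13, L=31
Lmax = max(-17, -26, -4, 10, 31)
= 31


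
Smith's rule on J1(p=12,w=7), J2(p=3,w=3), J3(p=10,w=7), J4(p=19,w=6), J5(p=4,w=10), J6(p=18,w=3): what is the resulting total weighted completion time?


WSPT order (by p/w): J5 → J2 → J3 → J1 → J4 → J6
  J5: C=4, w·C=10×4=40
  J2: C=7, w·C=3×7=21
  J3: C=17, w·C=7×17=119
  J1: C=29, w·C=7×29=203
  J4: C=48, w·C=6×48=288
  J6: C=66, w·C=3×66=198
Σ w·C = 869
= 869


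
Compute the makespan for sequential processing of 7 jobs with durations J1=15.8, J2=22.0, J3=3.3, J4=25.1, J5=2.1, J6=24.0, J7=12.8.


Sequential makespan: sum all processing times
= 15.8 + 22.0 + 3.3 + 25.1 + 2.1 + 24.0 + 12.8
= 105.1 time units


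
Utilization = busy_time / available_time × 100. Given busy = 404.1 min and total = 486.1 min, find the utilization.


Utilization = busy / total × 100
= 404.1 / 486.1 × 100
= 83.1%


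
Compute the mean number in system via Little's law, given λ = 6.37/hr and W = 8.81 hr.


Little's law: L = λ × W
= 6.37 × 8.81
= 56.12


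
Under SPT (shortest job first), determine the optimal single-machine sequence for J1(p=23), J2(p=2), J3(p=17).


SPT: sort by shortest processing time
  J2: p=2
  J3: p=17
  J1: p=23
Order: J2 → J3 → J1


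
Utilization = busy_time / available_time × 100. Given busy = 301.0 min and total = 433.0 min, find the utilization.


Utilization = busy / total × 100
= 301.0 / 433.0 × 100
= 69.5%


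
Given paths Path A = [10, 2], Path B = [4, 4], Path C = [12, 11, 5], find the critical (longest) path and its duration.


Path A: 10 + 2 = 12
Path B: 4 + 4 = 8
Path C: 12 + 11 + 5 = 28
Critical path = longest = max(12, 8, 28)
= 28 (Path C)


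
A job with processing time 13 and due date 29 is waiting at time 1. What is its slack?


Slack = due - current_time - processing
= 29 - 1 - 13
= 15


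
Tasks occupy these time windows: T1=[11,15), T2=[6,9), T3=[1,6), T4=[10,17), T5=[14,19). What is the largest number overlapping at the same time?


Check each time point for overlaps:
  t=14: 3 tasks active (T1, T4, T5)
Max concurrent = 3


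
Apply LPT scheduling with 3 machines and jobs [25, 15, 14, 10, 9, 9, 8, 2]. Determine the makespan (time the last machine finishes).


Jobs (LPT sorted): [25, 15, 14, 10, 9, 9, 8, 2]
Machines: 3
  J=25 → Machine 1 (load: 0+25=25)
  J=15 → Machine 2 (load: 0+15=15)
  J=14 → Machine 3 (load: 0+14=14)
  J=10 → Machine 3 (load: 14+10=24)
  J=9 → Machine 2 (load: 15+9=24)
  J=9 → Machine 2 (load: 24+9=33)
  J=8 → Machine 3 (load: 24+8=32)
  J=2 → Machine 1 (load: 25+2=27)
Machine loads: [27, 33, 32]
Makespan = max = 33 time units


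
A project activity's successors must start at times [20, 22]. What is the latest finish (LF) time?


LF = min of all successor start times
Successors start at: [20, 22]
LF = min(20, 22)
= 20


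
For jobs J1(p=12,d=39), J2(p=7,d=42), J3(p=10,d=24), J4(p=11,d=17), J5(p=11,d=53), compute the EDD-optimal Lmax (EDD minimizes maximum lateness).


EDD order: J4 → J3 → J1 → J2 → J5
Completion and lateness:
  J4: C=11, d=17, L=11-17=-6
  J3: C=21, d=24, L=21-24=-3
  J1: C=33, d=39, L=33-39=-6
  J2: C=40, d=42, L=40-42=-2
  J5: C=51, d=53, L=51-53=-2
Lmax = max(-6, -3, -6, -2, -2)
= -2


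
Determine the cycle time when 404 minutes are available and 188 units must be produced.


Cycle time = available time / demand
= 404 / 188
= 2.15 min/unit


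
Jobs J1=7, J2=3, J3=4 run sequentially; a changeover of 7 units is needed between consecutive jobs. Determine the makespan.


Makespan = Σ processing + (n-1) × setup
= (7 + 3 + 4) + (3-1)×7
= 14 + 14
= 28 time units


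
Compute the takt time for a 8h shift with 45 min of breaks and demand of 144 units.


Available = 8×60 - 45 = 435 min
Takt time = 435 / 144
= 3.02 min/unit


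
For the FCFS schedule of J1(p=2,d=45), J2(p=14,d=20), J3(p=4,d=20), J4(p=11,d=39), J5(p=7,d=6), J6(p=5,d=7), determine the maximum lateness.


Lateness per job (L = C - d):
  J1: C=2, d=45, L=-43
  J2: C=16, d=20, L=-4
  J3: C=20, d=20, L=0
  J4: C=31, d=39, L=-8
  J5: C=38, d=6, L=32
  J6: C=43, d=7, L=36
Lmax = max(-43, -4, 0, -8, 32, 36)
= 36


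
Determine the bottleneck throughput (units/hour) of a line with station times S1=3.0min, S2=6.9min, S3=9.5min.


Bottleneck = longest station time
Station times: [3.0, 6.9, 9.5]
Max = 9.5 min
Rate = 60 / 9.5
= 6.32 units/hour (bottleneck: 9.5min)


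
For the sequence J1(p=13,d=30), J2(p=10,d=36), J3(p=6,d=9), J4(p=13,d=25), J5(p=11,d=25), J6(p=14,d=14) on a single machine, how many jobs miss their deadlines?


Completion vs due date:
  J1: C=13, d=30 → on time
  J2: C=23, d=36 → on time
  J3: C=29, d=9 → TARDY
  J4: C=42, d=25 → TARDY
  J5: C=53, d=25 → TARDY
  J6: C=67, d=14 → TARDY
Tardy jobs: J3, J4, J5, J6
Count = 4


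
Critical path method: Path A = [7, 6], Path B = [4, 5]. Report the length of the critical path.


Path A: 7 + 6 = 13
Path B: 4 + 5 = 9
Critical path = longest = max(13, 9)
= 13 (Path A)


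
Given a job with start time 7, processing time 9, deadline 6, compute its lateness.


Completion = 7 + 9 = 16
Lateness = C - d = 16 - 6
= 10


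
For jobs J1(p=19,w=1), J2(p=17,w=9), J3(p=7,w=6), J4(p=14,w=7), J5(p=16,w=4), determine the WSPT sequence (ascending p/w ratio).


WSPT (Smith's rule): sort by p/w ascending
  J3: p/w = 7/6 = 1.167
  J2: p/w = 17/9 = 1.889
  J4: p/w = 14/7 = 2.000
  J5: p/w = 16/4 = 4.000
  J1: p/w = 19/1 = 19.000
Order: J3 → J2 → J4 → J5 → J1


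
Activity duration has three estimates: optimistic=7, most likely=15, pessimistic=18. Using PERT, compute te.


te = (o + 4m + p) / 6
= (7 + 4×15 + 18) / 6
= (7 + 60 + 18) / 6
= 85 / 6
= 14.17


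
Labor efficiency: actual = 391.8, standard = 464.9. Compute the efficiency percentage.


Efficiency = (actual / standard) × 100
= (391.8 / 464.9) × 100
= 84.3%


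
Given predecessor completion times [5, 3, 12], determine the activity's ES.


ES = max of all predecessor completion times
Predecessors: [5, 3, 12]
ES = max(5, 3, 12)
= 12


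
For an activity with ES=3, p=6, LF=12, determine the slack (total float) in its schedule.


EF = ES + duration = 3 + 6 = 9
LS = LF - duration = 12 - 6 = 6
Total Float = LF - EF = 12 - 9
(or LS - ES = 6 - 3)
= 3


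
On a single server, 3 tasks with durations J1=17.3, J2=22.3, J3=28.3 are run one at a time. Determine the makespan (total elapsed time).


Sequential makespan: sum all processing times
= 17.3 + 22.3 + 28.3
= 67.9 time units


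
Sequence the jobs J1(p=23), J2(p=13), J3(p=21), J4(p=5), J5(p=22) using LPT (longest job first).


LPT: sort by longest processing time first
  J1: p=23
  J5: p=22
  J3: p=21
  J2: p=13
  J4: p=5
Order: J1 → J5 → J3 → J2 → J4


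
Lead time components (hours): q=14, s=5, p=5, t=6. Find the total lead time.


Lead time = queue + setup + processing + transit
= 14 + 5 + 5 + 6
= 30 hours


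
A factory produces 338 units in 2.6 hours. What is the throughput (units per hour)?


Throughput = units / time
= 338 / 2.6
= 130.0 units/hour


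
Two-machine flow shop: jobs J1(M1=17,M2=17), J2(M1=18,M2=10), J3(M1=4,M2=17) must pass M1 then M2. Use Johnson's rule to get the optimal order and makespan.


Johnson's rule:
Group 1 (M1≤M2, sort by M1): ['J3', 'J1']
Group 2 (M1>M2, sort desc M2): ['J2']
Sequence: J3 → J1 → J2
Makespan calculation:
  J3: M1 done=4, M2 done=21
  J1: M1 done=21, M2 done=38
  J2: M1 done=39, M2 done=49
= Sequence: J3 → J1 → J2, Makespan: 49


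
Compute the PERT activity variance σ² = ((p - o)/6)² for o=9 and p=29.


σ² = ((p - o) / 6)² = (p - o)² / 36
= (29 - 9)² / 36
= 20² / 36
= 400 / 36
= 11.1111


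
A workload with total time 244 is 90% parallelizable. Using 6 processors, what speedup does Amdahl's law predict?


Amdahl's law: T_p = T × ((1-p) + p/N)
= 244 × ((1-0.9) + 0.9/6)
= 244 × (0.10 + 0.1500)
= 244 × 0.2500
= 61.00
Speedup = 244/61.00
= 4.00×


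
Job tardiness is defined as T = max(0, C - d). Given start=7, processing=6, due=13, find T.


Completion = start + processing = 7 + 6 = 13
Tardiness = max(0, C - d) = max(0, 13 - 13)
= max(0, 0)
= 0


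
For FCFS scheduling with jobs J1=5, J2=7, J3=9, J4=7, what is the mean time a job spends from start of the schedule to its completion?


Completion times:
  J1: completes at 5
  J2: completes at 12
  J3: completes at 21
  J4: completes at 28
Sum = 66
Average = 66/4
= 16.50


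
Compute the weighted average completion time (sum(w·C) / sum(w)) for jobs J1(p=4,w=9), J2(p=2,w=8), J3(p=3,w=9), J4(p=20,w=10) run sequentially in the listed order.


Completion times:
  J1: C=4, w×C=9×4=36
  J2: C=6, w×C=8×6=48
  J3: C=9, w×C=9×9=81
  J4: C=29, w×C=10×29=290
Sum w×C = 455
Sum w = 36
Weighted avg = 455/36
= 12.64


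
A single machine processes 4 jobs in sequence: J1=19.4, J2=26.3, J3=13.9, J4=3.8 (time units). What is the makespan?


Sequential makespan: sum all processing times
= 19.4 + 26.3 + 13.9 + 3.8
= 63.4 time units


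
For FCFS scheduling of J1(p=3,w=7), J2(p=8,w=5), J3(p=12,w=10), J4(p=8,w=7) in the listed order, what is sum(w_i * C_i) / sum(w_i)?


Completion times:
  J1: C=3, w×C=7×3=21
  J2: C=11, w×C=5×11=55
  J3: C=23, w×C=10×23=230
  J4: C=31, w×C=7×31=217
Sum w×C = 523
Sum w = 29
Weighted avg = 523/29
= 18.03


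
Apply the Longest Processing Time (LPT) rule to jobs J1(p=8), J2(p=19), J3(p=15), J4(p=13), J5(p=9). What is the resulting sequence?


LPT: sort by longest processing time first
  J2: p=19
  J3: p=15
  J4: p=13
  J5: p=9
  J1: p=8
Order: J2 → J3 → J4 → J5 → J1


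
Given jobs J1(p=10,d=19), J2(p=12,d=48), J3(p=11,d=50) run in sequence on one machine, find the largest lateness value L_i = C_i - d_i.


Lateness per job (L = C - d):
  J1: C=10, d=19, L=-9
  J2: C=22, d=48, L=-26
  J3: C=33, d=50, L=-17
Lmax = max(-9, -26, -17)
= -9


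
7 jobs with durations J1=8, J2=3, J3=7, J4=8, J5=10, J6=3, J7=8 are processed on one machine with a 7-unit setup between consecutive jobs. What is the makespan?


Makespan = Σ processing + (n-1) × setup
= (8 + 3 + 7 + 8 + 10 + 3 + 8) + (7-1)×7
= 47 + 42
= 89 time units


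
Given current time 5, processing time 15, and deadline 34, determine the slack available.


Slack = due - current_time - processing
= 34 - 5 - 15
= 14


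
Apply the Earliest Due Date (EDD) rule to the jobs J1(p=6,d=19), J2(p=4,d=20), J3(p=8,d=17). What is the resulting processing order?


EDD: sort by earliest due date
  J3: d=17, p=8
  J1: d=19, p=6
  J2: d=20, p=4
Order: J3 → J1 → J2


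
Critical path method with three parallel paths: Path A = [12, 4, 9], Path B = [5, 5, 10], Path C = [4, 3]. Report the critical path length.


Path A: 12 + 4 + 9 = 25
Path B: 5 + 5 + 10 = 20
Path C: 4 + 3 = 7
Critical path = longest = max(25, 20, 7)
= 25 (Path A)


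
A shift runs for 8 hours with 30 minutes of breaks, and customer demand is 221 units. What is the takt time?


Available = 8×60 - 30 = 450 min
Takt time = 450 / 221
= 2.04 min/unit


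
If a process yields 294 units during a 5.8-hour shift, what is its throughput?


Throughput = units / time
= 294 / 5.8
= 50.7 units/hour


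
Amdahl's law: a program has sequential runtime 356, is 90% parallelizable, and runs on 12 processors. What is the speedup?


Amdahl's law: T_p = T × ((1-p) + p/N)
= 356 × ((1-0.9) + 0.9/12)
= 356 × (0.10 + 0.0750)
= 356 × 0.1750
= 62.30
Speedup = 356/62.30
= 5.71×


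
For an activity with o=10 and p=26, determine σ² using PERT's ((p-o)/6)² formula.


σ² = ((p - o) / 6)² = (p - o)² / 36
= (26 - 10)² / 36
= 16² / 36
= 256 / 36
= 7.1111


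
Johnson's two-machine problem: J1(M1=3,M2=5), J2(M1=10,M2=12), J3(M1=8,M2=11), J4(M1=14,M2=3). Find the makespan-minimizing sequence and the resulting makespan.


Johnson's rule:
Group 1 (M1≤M2, sort by M1): ['J1', 'J3', 'J2']
Group 2 (M1>M2, sort desc M2): ['J4']
Sequence: J1 → J3 → J2 → J4
Makespan calculation:
  J1: M1 done=3, M2 done=8
  J3: M1 done=11, M2 done=22
  J2: M1 done=21, M2 done=34
  J4: M1 done=35, M2 done=38
= Sequence: J1 → J3 → J2 → J4, Makespan: 38


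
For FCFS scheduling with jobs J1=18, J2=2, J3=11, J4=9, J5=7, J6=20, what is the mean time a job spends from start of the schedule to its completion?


Completion times:
  J1: completes at 18
  J2: completes at 20
  J3: completes at 31
  J4: completes at 40
  J5: completes at 47
  J6: completes at 67
Sum = 223
Average = 223/6
= 37.17


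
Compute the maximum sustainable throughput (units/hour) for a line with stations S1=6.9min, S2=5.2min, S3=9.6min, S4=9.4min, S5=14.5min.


Bottleneck = longest station time
Station times: [6.9, 5.2, 9.6, 9.4, 14.5]
Max = 14.5 min
Rate = 60 / 14.5
= 4.14 units/hour (bottleneck: 14.5min)


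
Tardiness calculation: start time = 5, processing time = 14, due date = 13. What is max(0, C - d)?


Completion = start + processing = 5 + 14 = 19
Tardiness = max(0, C - d) = max(0, 19 - 13)
= max(0, 6)
= 6


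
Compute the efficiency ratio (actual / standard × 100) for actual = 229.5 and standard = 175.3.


Efficiency = (actual / standard) × 100
= (229.5 / 175.3) × 100
= 130.9%


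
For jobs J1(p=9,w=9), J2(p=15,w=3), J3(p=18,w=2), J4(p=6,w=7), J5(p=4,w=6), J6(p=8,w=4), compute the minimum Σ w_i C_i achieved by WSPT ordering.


WSPT order (by p/w): J5 → J4 → J1 → J6 → J2 → J3
  J5: C=4, w·C=6×4=24
  J4: C=10, w·C=7×10=70
  J1: C=19, w·C=9×19=171
  J6: C=27, w·C=4×27=108
  J2: C=42, w·C=3×42=126
  J3: C=60, w·C=2×60=120
Σ w·C = 619
= 619


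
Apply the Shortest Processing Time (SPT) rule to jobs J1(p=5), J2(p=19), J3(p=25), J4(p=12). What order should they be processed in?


SPT: sort by shortest processing time
  J1: p=5
  J4: p=12
  J2: p=19
  J3: p=25
Order: J1 → J4 → J2 → J3


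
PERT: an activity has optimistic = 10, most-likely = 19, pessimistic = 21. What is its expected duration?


te = (o + 4m + p) / 6
= (10 + 4×19 + 21) / 6
= (10 + 76 + 21) / 6
= 107 / 6
= 17.83


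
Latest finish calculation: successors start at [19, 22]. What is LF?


LF = min of all successor start times
Successors start at: [19, 22]
LF = min(19, 22)
= 19


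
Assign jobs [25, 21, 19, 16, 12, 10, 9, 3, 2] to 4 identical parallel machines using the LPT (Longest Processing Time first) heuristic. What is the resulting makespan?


Jobs (LPT sorted): [25, 21, 19, 16, 12, 10, 9, 3, 2]
Machines: 4
  J=25 → Machine 1 (load: 0+25=25)
  J=21 → Machine 2 (load: 0+21=21)
  J=19 → Machine 3 (load: 0+19=19)
  J=16 → Machine 4 (load: 0+16=16)
  J=12 → Machine 4 (load: 16+12=28)
  J=10 → Machine 3 (load: 19+10=29)
  J=9 → Machine 2 (load: 21+9=30)
  J=3 → Machine 1 (load: 25+3=28)
  J=2 → Machine 1 (load: 28+2=30)
Machine loads: [30, 30, 29, 28]
Makespan = max = 30 time units


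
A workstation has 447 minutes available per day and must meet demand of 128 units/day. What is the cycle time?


Cycle time = available time / demand
= 447 / 128
= 3.49 min/unit


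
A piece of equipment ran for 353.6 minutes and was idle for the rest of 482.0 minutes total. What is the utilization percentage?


Utilization = busy / total × 100
= 353.6 / 482.0 × 100
= 73.4%
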